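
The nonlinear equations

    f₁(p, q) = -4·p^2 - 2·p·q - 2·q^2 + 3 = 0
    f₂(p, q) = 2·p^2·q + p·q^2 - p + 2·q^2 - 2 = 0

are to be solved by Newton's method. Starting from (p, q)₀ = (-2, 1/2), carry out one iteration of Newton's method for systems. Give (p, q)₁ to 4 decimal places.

(-1.2278, 0.4585)

At (-2, 1/2): F = (-11.5000, 4.0000).
Jacobian J = [[-8·p - 2·q, -2·p - 4·q], [4·p·q + q^2 - 1, 2·p^2 + 2·p·q + 4·q]].
At the point, J = [[15.0000, 2.0000], [-4.7500, 8.0000]] (det J = 129.5000).
Solving J·Δ = −F gives Δ = (0.7722, -0.0415).
Then the next iterate is (p, q)₁ = (-1.2278, 0.4585).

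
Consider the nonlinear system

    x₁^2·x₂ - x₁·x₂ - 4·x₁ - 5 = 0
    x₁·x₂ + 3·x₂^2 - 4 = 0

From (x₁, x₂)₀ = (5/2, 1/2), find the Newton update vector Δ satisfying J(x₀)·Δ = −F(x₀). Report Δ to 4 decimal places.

(-5.0243, 0.8204)

At (5/2, 1/2): F = (-13.1250, -2.0000).
Jacobian J = [[2·x₁·x₂ - x₂ - 4, x₁^2 - x₁], [x₂, x₁ + 6·x₂]].
At the point, J = [[-2.0000, 3.7500], [0.5000, 5.5000]] (det J = -12.8750).
Solving J·Δ = −F gives Δ = (-5.0243, 0.8204).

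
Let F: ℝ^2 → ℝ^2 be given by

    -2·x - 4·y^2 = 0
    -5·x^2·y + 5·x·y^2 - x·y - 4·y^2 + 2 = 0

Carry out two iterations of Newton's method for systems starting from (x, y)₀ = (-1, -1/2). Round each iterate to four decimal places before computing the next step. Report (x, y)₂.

At (-1, -1/2): F = (1.0000, 1.7500).
Jacobian J = [[-2, -8·y], [-10·x·y + 5·y^2 - y, -5·x^2 + 10·x·y - x - 8·y]].
At the point, J = [[-2.0000, 4.0000], [-3.2500, 5.0000]] (det J = 3.0000).
Solving J·Δ = −F gives Δ = (0.6667, 0.0833).
Then the next iterate is (x, y)₁ = (-0.3333, -0.4167).
Round to (-0.3333, -0.4167) and repeat: F = (-0.027956, 1.108643), J = [[-2.0000, 3.3336], [-0.103967, 4.500317]].
Δ = (-0.4416, -0.2565), so (x, y)₂ = (-0.7749, -0.6732).

(-0.7749, -0.6732)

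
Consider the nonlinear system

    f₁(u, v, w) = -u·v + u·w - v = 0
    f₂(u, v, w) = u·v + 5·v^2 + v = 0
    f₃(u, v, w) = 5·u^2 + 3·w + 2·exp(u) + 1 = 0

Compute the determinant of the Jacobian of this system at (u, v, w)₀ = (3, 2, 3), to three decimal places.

-4956.317

J = [[-v + w, -u - 1, u], [v, u + 10·v + 1, 0], [10·u + 2·exp(u), 0, 3]].
At the point, J = [[1.000, -4.000, 3.000], [2.000, 24.000, 0.000], [70.17107, 0.000, 3.000]].
det J = -4956.317.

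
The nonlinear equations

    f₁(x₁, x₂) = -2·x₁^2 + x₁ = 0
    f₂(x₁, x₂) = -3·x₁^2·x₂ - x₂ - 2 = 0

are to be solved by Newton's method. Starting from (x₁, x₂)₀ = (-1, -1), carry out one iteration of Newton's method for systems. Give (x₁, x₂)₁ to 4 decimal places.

At (-1, -1): F = (-3.0000, 2.0000).
Jacobian J = [[-4·x₁ + 1, 0], [-6·x₁·x₂, -3·x₁^2 - 1]].
At the point, J = [[5.0000, 0.0000], [-6.0000, -4.0000]] (det J = -20.0000).
Solving J·Δ = −F gives Δ = (0.6000, -0.4000).
Then the next iterate is (x₁, x₂)₁ = (-0.4000, -1.4000).

(-0.4000, -1.4000)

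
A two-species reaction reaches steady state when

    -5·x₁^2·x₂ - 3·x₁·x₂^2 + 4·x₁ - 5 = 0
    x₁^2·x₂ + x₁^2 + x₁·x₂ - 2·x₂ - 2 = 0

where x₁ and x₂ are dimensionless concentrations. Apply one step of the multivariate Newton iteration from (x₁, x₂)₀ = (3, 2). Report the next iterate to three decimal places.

(1.939, 1.421)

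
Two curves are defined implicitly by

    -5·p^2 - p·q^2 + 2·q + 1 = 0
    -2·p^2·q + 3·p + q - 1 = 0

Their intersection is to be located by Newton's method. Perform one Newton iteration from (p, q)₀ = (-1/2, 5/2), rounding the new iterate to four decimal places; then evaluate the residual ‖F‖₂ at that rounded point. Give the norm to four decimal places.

At (-1/2, 5/2): F = (7.8750, -1.2500).
Jacobian J = [[-10·p - q^2, -2·p·q + 2], [-4·p·q + 3, -2·p^2 + 1]].
At the point, J = [[-1.2500, 4.5000], [8.0000, 0.5000]] (det J = -36.6250).
Solving J·Δ = −F gives Δ = (0.2611, -1.6775).
Then the next iterate is (p, q)₁ = (-0.2389, 0.8225).
Re-evaluating at (-0.2389, 0.8225): F = (2.521251, -0.988085), so ‖F‖₂ = 2.7080.

2.7080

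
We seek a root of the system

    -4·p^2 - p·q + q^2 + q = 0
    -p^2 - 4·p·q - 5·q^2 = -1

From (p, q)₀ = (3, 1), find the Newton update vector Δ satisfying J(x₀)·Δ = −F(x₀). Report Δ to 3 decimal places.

(-1.480, -0.464)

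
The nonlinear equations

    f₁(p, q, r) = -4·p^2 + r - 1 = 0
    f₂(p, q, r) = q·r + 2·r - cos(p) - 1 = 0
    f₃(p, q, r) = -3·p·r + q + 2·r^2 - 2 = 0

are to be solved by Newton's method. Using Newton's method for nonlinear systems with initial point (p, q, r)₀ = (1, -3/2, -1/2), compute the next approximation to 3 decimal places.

At (1, -3/2, -1/2): F = (-5.500, -1.79030, -1.500).
Jacobian J = [[-8·p, 0, 1], [sin(p), r, q + 2], [-3·r, 1, -3·p + 4·r]].
At the point, J = [[-8.000, 0.000, 1.000], [0.84147, -0.500, 0.500], [1.500, 1.000, -5.000]] (det J = -14.40853).
Solving J·Δ = −F gives Δ = (-0.940, -7.180, -2.018).
Then the next iterate is (p, q, r)₁ = (0.060, -8.680, -2.518).

(0.060, -8.680, -2.518)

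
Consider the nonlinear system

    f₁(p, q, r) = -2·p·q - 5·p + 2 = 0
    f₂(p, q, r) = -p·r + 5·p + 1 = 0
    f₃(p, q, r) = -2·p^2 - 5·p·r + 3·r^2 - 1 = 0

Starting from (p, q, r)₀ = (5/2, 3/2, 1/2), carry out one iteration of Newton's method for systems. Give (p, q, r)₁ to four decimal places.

(0.2855, 1.4432, 1.4139)

At (5/2, 3/2, 1/2): F = (-18.0000, 12.2500, -19.0000).
Jacobian J = [[-2·q - 5, -2·p, 0], [-r + 5, 0, -p], [-4·p - 5·r, 0, -5·p + 6·r]].
At the point, J = [[-8.0000, -5.0000, 0.0000], [4.5000, 0.0000, -2.5000], [-12.5000, 0.0000, -9.5000]] (det J = -370.0000).
Solving J·Δ = −F gives Δ = (-2.2145, -0.0568, 0.9139).
Then the next iterate is (p, q, r)₁ = (0.2855, 1.4432, 1.4139).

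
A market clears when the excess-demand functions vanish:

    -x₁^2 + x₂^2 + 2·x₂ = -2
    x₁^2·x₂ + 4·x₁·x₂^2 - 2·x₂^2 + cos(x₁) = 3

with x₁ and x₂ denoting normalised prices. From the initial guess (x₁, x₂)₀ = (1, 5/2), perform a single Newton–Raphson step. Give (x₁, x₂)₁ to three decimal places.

At (1, 5/2): F = (12.250, 12.54030).
Jacobian J = [[-2·x₁, 2·x₂ + 2], [2·x₁·x₂ + 4·x₂^2 - sin(x₁), x₁^2 + 8·x₁·x₂ - 4·x₂]].
At the point, J = [[-2.000, 7.000], [29.15853, 11.000]] (det J = -226.10970).
Solving J·Δ = −F gives Δ = (0.208, -1.691).
Then the next iterate is (x₁, x₂)₁ = (1.208, 0.809).

(1.208, 0.809)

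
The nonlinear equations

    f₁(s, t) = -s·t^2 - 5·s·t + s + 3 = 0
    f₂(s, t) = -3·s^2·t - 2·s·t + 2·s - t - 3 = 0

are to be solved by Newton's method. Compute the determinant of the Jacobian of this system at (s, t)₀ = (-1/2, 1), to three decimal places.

-6.750

J = [[-t^2 - 5·t + 1, -2·s·t - 5·s], [-6·s·t - 2·t + 2, -3·s^2 - 2·s - 1]].
At the point, J = [[-5.000, 3.500], [3.000, -0.750]].
det J = -6.750.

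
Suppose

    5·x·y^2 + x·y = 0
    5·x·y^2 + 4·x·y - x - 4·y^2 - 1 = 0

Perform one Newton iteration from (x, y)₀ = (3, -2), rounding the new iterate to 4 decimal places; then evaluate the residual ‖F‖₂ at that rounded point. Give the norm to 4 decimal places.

2361.1048

At (3, -2): F = (54.0000, 16.0000).
Jacobian J = [[5·y^2 + y, 10·x·y + x], [5·y^2 + 4·y - 1, 10·x·y + 4·x - 8·y]].
At the point, J = [[18.0000, -57.0000], [11.0000, -32.0000]] (det J = 51.0000).
Solving J·Δ = −F gives Δ = (16.0000, 6.0000).
Then the next iterate is (x, y)₁ = (19.0000, 4.0000).
Re-evaluating at (19.0000, 4.0000): F = (1596.0000, 1740.0000), so ‖F‖₂ = 2361.1048.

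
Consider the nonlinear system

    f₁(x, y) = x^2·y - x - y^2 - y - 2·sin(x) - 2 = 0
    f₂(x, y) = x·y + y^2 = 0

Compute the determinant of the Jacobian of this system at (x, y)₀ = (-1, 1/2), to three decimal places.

J = [[2·x·y - 2·cos(x) - 1, x^2 - 2·y - 1], [y, x + 2·y]].
At the point, J = [[-3.08060, -1.000], [0.500, 0.000]].
det J = 0.500.

0.500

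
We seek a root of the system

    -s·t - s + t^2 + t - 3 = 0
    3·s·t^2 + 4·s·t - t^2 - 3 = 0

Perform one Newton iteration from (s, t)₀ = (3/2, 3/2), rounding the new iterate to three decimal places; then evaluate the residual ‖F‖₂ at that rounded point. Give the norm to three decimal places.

At (3/2, 3/2): F = (-3.000, 13.875).
Jacobian J = [[-t - 1, -s + 2·t + 1], [3·t^2 + 4·t, 6·s·t + 4·s - 2·t]].
At the point, J = [[-2.500, 2.500], [12.750, 16.500]] (det J = -73.125).
Solving J·Δ = −F gives Δ = (-1.151, 0.049).
Then the next iterate is (s, t)₁ = (0.349, 1.549).
Re-evaluating at (0.349, 1.549): F = (0.05880, -0.72482), so ‖F‖₂ = 0.727.

0.727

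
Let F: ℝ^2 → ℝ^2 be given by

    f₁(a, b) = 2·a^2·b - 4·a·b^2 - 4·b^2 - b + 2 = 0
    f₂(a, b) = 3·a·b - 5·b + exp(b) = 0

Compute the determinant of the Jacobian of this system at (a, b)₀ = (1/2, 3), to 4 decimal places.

-169.0661

J = [[4·a·b - 4·b^2, 2·a^2 - 8·a·b - 8·b - 1], [3·b, 3·a + exp(b) - 5]].
At the point, J = [[-30.0000, -36.5000], [9.0000, 16.585537]].
det J = -169.0661.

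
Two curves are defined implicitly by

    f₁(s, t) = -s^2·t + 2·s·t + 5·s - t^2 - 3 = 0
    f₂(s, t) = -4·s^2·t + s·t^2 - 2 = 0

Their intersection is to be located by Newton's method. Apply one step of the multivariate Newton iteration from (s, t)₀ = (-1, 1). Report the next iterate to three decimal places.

At (-1, 1): F = (-12.000, -7.000).
Jacobian J = [[-2·s·t + 2·t + 5, -s^2 + 2·s - 2·t], [-8·s·t + t^2, -4·s^2 + 2·s·t]].
At the point, J = [[9.000, -5.000], [9.000, -6.000]] (det J = -9.000).
Solving J·Δ = −F gives Δ = (4.111, 5.000).
Then the next iterate is (s, t)₁ = (3.111, 6.000).

(3.111, 6.000)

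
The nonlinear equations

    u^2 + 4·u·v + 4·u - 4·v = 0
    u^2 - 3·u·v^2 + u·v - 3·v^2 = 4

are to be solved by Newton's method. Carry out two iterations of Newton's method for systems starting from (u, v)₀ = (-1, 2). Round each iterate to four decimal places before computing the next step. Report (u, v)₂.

At (-1, 2): F = (-19.0000, -5.0000).
Jacobian J = [[2·u + 4·v + 4, 4·u - 4], [2·u - 3·v^2 + v, -6·u·v + u - 6·v]].
At the point, J = [[10.0000, -8.0000], [-12.0000, -1.0000]] (det J = -106.0000).
Solving J·Δ = −F gives Δ = (-0.1981, -2.6226).
Then the next iterate is (u, v)₁ = (-1.1981, -0.6226).
Round to (-1.1981, -0.6226) and repeat: F = (2.117192, -1.588250), J = [[-0.8866, -8.7924], [-4.181692, -1.938122]].
Δ = (-0.5155, 0.2928), so (u, v)₂ = (-1.7136, -0.3298).

(-1.7136, -0.3298)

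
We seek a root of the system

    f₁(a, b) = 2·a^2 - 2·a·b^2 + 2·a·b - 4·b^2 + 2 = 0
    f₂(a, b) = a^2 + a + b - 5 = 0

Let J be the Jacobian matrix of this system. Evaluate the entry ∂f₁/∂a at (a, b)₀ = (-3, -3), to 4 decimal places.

∂f₁/∂a = 4·a - 2·b^2 + 2·b.
At (-3, -3) this is -36.0000.

-36.0000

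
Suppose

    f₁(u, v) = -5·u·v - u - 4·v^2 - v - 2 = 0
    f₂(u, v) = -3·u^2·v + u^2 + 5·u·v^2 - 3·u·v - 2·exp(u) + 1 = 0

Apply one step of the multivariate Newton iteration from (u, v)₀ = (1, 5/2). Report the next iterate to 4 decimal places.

At (1, 5/2): F = (-43.0000, 12.813436).
Jacobian J = [[-5·v - 1, -5·u - 8·v - 1], [-6·u·v + 2·u + 5·v^2 - 3·v - 2·exp(u), -3·u^2 + 10·u·v - 3·u]].
At the point, J = [[-13.5000, -26.0000], [5.313436, 19.0000]] (det J = -118.350655).
Solving J·Δ = −F gives Δ = (-4.0883, 0.4689).
Then the next iterate is (u, v)₁ = (-3.0883, 2.9689).

(-3.0883, 2.9689)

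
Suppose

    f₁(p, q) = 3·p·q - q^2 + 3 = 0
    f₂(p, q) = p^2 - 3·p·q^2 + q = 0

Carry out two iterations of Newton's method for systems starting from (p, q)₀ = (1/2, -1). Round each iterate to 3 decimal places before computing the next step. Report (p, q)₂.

At (1/2, -1): F = (0.500, -2.250).
Jacobian J = [[3·q, 3·p - 2·q], [2·p - 3·q^2, -6·p·q + 1]].
At the point, J = [[-3.000, 3.500], [-2.000, 4.000]] (det J = -5.000).
Solving J·Δ = −F gives Δ = (1.975, 1.550).
Then the next iterate is (p, q)₁ = (2.475, 0.550).
Round to (2.475, 0.550) and repeat: F = (6.78125, 4.42956), J = [[1.650, 6.325], [4.04250, -7.16750]].
Δ = (-2.049, -0.538), so (p, q)₂ = (0.426, 0.012).

(0.426, 0.012)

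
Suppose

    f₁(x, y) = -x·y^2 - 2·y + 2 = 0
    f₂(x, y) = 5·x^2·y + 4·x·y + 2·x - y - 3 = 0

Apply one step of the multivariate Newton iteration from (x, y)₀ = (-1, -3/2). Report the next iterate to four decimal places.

(-0.5455, -0.2545)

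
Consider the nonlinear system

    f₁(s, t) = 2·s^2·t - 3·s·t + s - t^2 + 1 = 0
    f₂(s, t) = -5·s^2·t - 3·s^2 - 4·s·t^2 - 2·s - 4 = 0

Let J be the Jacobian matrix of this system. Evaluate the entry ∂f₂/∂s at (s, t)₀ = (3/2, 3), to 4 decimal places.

∂f₂/∂s = -10·s·t - 6·s - 4·t^2 - 2.
At (3/2, 3) this is -92.0000.

-92.0000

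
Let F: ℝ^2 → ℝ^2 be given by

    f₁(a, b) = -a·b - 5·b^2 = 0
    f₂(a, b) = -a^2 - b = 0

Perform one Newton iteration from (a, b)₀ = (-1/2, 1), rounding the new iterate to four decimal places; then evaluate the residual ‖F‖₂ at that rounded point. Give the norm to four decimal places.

1.2192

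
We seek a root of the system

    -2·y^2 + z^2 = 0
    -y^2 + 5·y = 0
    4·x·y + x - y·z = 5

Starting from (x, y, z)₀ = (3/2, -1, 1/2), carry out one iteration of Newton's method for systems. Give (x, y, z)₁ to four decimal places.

(-0.4881, -0.1429, -1.1786)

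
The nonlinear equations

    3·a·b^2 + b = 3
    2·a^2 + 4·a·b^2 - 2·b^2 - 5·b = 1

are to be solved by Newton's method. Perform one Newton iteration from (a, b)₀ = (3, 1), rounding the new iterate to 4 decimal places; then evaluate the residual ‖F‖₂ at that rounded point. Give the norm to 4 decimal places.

At (3, 1): F = (7.0000, 22.0000).
Jacobian J = [[3·b^2, 6·a·b + 1], [4·a + 4·b^2, 8·a·b - 4·b - 5]].
At the point, J = [[3.0000, 19.0000], [16.0000, 15.0000]] (det J = -259.0000).
Solving J·Δ = −F gives Δ = (-1.2085, -0.1776).
Then the next iterate is (a, b)₁ = (1.7915, 0.8224).
Re-evaluating at (1.7915, 0.8224): F = (1.457399, 4.800926), so ‖F‖₂ = 5.0173.

5.0173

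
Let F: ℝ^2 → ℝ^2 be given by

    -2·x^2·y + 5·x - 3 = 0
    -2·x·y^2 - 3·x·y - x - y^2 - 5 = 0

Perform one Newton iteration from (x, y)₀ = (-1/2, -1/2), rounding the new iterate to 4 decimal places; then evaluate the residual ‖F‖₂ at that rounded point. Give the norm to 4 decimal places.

49.3813

At (-1/2, -1/2): F = (-5.2500, -5.2500).
Jacobian J = [[-4·x·y + 5, -2·x^2], [-2·y^2 - 3·y - 1, -4·x·y - 3·x - 2·y]].
At the point, J = [[4.0000, -0.5000], [0.0000, 1.5000]] (det J = 6.0000).
Solving J·Δ = −F gives Δ = (1.7500, 3.5000).
Then the next iterate is (x, y)₁ = (1.2500, 3.0000).
Re-evaluating at (1.2500, 3.0000): F = (-6.1250, -49.0000), so ‖F‖₂ = 49.3813.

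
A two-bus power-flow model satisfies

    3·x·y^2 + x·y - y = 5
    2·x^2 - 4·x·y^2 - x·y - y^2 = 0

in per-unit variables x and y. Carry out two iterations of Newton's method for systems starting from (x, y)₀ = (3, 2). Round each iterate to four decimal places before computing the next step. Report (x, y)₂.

At (3, 2): F = (35.0000, -40.0000).
Jacobian J = [[3·y^2 + y, 6·x·y + x - 1], [4·x - 4·y^2 - y, -8·x·y - x - 2·y]].
At the point, J = [[14.0000, 38.0000], [-6.0000, -55.0000]] (det J = -542.0000).
Solving J·Δ = −F gives Δ = (-0.7472, -0.6458).
Then the next iterate is (x, y)₁ = (2.2528, 1.3542).
Round to (2.2528, 1.3542) and repeat: F = (9.090485, -11.259642), J = [[6.855773, 19.557251], [0.321569, -29.367134]].
Δ = (-0.2252, -0.3859), so (x, y)₂ = (2.0276, 0.9683).

(2.0276, 0.9683)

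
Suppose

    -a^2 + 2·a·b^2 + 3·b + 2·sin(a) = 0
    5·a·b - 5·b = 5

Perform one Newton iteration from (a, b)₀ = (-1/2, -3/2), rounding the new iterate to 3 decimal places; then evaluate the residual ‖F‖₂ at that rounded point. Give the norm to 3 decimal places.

29.466

At (-1/2, -3/2): F = (-7.95885, 6.250).
Jacobian J = [[-2·a + 2·b^2 + 2·cos(a), 4·a·b + 3], [5·b, 5·a - 5]].
At the point, J = [[7.25517, 6.000], [-7.500, -7.500]] (det J = -9.41374).
Solving J·Δ = −F gives Δ = (2.357, -1.524).
Then the next iterate is (a, b)₁ = (1.857, -3.024).
Re-evaluating at (1.857, -3.024): F = (23.36115, -17.95784), so ‖F‖₂ = 29.466.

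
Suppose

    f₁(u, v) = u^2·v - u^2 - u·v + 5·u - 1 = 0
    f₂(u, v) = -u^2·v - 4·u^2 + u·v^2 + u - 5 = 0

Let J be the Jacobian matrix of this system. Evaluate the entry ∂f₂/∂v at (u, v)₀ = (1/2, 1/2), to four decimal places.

∂f₂/∂v = -u^2 + 2·u·v.
At (1/2, 1/2) this is 0.2500.

0.2500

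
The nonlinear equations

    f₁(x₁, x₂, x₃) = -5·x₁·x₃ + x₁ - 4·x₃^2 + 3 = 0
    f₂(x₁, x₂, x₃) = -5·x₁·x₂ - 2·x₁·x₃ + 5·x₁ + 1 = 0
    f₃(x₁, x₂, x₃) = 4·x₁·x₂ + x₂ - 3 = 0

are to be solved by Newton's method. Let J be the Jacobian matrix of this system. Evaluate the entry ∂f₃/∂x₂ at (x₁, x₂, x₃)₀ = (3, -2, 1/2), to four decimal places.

13.0000

∂f₃/∂x₂ = 4·x₁ + 1.
At (3, -2, 1/2) this is 13.0000.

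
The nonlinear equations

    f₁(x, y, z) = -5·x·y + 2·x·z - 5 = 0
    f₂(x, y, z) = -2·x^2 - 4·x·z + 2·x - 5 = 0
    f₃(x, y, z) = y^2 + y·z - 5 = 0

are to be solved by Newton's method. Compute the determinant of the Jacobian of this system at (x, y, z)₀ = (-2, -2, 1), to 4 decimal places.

J = [[-5·y + 2·z, -5·x, 2·x], [-4·x - 4·z + 2, 0, -4·x], [0, 2·y + z, y]].
At the point, J = [[12.0000, 10.0000, -4.0000], [6.0000, 0.0000, 8.0000], [0.0000, -3.0000, -2.0000]].
det J = 480.0000.

480.0000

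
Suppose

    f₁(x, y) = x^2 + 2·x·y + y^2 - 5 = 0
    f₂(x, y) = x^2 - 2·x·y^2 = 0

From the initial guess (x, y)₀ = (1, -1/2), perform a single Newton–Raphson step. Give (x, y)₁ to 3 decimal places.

At (1, -1/2): F = (-4.750, 0.500).
Jacobian J = [[2·x + 2·y, 2·x + 2·y], [2·x - 2·y^2, -4·x·y]].
At the point, J = [[1.000, 1.000], [1.500, 2.000]] (det J = 0.500).
Solving J·Δ = −F gives Δ = (20.000, -15.250).
Then the next iterate is (x, y)₁ = (21.000, -15.750).

(21.000, -15.750)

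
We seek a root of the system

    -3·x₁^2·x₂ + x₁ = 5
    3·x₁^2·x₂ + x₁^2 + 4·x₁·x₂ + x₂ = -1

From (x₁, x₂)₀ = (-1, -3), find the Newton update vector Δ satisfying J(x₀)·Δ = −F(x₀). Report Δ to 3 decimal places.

(-0.500, 3.833)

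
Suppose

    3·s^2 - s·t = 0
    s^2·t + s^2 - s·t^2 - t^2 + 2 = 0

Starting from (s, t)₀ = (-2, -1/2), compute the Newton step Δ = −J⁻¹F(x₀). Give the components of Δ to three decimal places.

At (-2, -1/2): F = (11.000, 4.250).
Jacobian J = [[6·s - t, -s], [2·s·t + 2·s - t^2, s^2 - 2·s·t - 2·t]].
At the point, J = [[-11.500, 2.000], [-2.250, 3.000]] (det J = -30.000).
Solving J·Δ = −F gives Δ = (0.817, -0.804).

(0.817, -0.804)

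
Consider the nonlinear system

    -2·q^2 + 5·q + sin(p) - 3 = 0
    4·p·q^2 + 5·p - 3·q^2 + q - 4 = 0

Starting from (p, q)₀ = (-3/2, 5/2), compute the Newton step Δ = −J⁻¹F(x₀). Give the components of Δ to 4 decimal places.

(1.0236, -0.7850)

At (-3/2, 5/2): F = (-3.997495, -65.2500).
Jacobian J = [[cos(p), -4·q + 5], [4·q^2 + 5, 8·p·q - 6·q + 1]].
At the point, J = [[0.070737, -5.0000], [30.0000, -44.0000]] (det J = 146.887563).
Solving J·Δ = −F gives Δ = (1.0236, -0.7850).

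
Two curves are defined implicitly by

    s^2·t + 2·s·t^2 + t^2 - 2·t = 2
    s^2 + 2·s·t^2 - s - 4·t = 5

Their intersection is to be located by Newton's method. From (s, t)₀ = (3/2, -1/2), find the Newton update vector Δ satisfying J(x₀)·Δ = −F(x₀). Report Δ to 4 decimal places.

(-0.1374, -0.2634)

At (3/2, -1/2): F = (-1.1250, -1.5000).
Jacobian J = [[2·s·t + 2·t^2, s^2 + 4·s·t + 2·t - 2], [2·s + 2·t^2 - 1, 4·s·t - 4]].
At the point, J = [[-1.0000, -3.7500], [2.5000, -7.0000]] (det J = 16.3750).
Solving J·Δ = −F gives Δ = (-0.1374, -0.2634).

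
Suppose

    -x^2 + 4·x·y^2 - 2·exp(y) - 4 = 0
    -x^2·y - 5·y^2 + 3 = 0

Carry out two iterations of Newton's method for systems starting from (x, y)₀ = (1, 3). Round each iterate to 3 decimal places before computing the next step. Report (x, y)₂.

At (1, 3): F = (-9.17107, -45.000).
Jacobian J = [[-2·x + 4·y^2, 8·x·y - 2·exp(y)], [-2·x·y, -x^2 - 10·y]].
At the point, J = [[34.000, -16.17107], [-6.000, -31.000]] (det J = -1151.02644).
Solving J·Δ = −F gives Δ = (-0.385, -1.377).
Then the next iterate is (x, y)₁ = (0.615, 1.623).
Round to (0.615, 1.623) and repeat: F = (-8.03481, -10.78450), J = [[9.30652, -2.15138], [-1.99629, -16.60823]].
Δ = (0.694, -0.733), so (x, y)₂ = (1.309, 0.890).

(1.309, 0.890)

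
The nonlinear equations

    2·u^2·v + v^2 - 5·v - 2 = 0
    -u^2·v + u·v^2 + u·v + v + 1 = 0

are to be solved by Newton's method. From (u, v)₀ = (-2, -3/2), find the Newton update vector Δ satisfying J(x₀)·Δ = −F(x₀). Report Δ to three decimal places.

At (-2, -3/2): F = (-4.250, 4.000).
Jacobian J = [[4·u·v, 2·u^2 + 2·v - 5], [-2·u·v + v^2 + v, -u^2 + 2·u·v + u + 1]].
At the point, J = [[12.000, 0.000], [-5.250, 1.000]] (det J = 12.000).
Solving J·Δ = −F gives Δ = (0.354, -2.141).

(0.354, -2.141)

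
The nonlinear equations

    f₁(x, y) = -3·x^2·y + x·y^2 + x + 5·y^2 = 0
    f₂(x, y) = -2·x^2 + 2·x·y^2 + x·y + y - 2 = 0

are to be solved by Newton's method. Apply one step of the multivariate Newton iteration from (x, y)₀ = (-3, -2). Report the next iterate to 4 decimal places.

(-4.9615, 1.4231)

At (-3, -2): F = (59.0000, -40.0000).
Jacobian J = [[-6·x·y + y^2 + 1, -3·x^2 + 2·x·y + 10·y], [-4·x + 2·y^2 + y, 4·x·y + x + 1]].
At the point, J = [[-31.0000, -35.0000], [18.0000, 22.0000]] (det J = -52.0000).
Solving J·Δ = −F gives Δ = (-1.9615, 3.4231).
Then the next iterate is (x, y)₁ = (-4.9615, 1.4231).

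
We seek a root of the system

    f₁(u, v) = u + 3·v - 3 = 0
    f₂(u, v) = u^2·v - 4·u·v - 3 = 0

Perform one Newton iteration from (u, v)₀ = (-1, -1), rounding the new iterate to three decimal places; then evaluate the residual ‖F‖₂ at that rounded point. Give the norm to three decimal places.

At (-1, -1): F = (-7.000, -8.000).
Jacobian J = [[1, 3], [2·u·v - 4·v, u^2 - 4·u]].
At the point, J = [[1.000, 3.000], [6.000, 5.000]] (det J = -13.000).
Solving J·Δ = −F gives Δ = (-0.846, 2.615).
Then the next iterate is (u, v)₁ = (-1.846, 1.615).
Re-evaluating at (-1.846, 1.615): F = (-0.001, 14.42862), so ‖F‖₂ = 14.429.

14.429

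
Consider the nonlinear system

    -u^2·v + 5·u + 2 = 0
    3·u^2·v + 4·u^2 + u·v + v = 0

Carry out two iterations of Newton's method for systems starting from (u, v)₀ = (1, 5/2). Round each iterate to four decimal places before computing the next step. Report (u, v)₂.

(-0.4800, -0.1217)

At (1, 5/2): F = (4.5000, 16.5000).
Jacobian J = [[-2·u·v + 5, -u^2], [6·u·v + 8·u + v, 3·u^2 + u + 1]].
At the point, J = [[0.0000, -1.0000], [25.5000, 5.0000]] (det J = 25.5000).
Solving J·Δ = −F gives Δ = (-1.5294, 4.5000).
Then the next iterate is (u, v)₁ = (-0.5294, 7.0000).
Round to (-0.5294, 7.0000) and repeat: F = (-2.608851, 10.300809), J = [[12.4116, -0.280264], [-19.4700, 1.311393]].
Δ = (0.0494, -7.1217), so (u, v)₂ = (-0.4800, -0.1217).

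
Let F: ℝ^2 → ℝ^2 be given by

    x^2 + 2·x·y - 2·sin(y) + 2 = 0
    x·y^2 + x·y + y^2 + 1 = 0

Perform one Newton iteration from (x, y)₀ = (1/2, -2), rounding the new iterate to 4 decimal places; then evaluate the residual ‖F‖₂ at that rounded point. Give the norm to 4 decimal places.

6.3704

At (1/2, -2): F = (2.068595, 6.0000).
Jacobian J = [[2·x + 2·y, 2·x - 2·cos(y)], [y^2 + y, 2·x·y + x + 2·y]].
At the point, J = [[-3.0000, 1.832294], [2.0000, -5.5000]] (det J = 12.835413).
Solving J·Δ = −F gives Δ = (1.7429, 1.7247).
Then the next iterate is (x, y)₁ = (2.2429, -0.2753).
Re-evaluating at (2.2429, -0.2753): F = (6.339331, 0.628309), so ‖F‖₂ = 6.3704.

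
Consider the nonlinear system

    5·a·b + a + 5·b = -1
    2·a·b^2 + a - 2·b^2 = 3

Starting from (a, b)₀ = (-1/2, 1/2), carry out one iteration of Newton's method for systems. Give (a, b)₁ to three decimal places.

(-0.123, -0.728)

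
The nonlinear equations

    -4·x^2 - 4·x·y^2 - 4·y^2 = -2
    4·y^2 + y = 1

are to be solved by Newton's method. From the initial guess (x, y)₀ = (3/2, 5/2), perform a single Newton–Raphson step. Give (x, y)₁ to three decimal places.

At (3/2, 5/2): F = (-69.500, 26.500).
Jacobian J = [[-8·x - 4·y^2, -8·x·y - 8·y], [0, 8·y + 1]].
At the point, J = [[-37.000, -50.000], [0.000, 21.000]] (det J = -777.000).
Solving J·Δ = −F gives Δ = (-0.173, -1.262).
Then the next iterate is (x, y)₁ = (1.327, 1.238).

(1.327, 1.238)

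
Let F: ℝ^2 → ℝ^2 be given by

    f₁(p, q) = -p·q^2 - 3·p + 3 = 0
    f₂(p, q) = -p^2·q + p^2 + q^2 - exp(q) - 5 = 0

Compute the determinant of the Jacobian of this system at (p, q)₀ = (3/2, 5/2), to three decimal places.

J = [[-q^2 - 3, -2·p·q], [-2·p·q + 2·p, -p^2 + 2·q - exp(q)]].
At the point, J = [[-9.250, -7.500], [-4.500, -9.43249]].
det J = 53.501.

53.501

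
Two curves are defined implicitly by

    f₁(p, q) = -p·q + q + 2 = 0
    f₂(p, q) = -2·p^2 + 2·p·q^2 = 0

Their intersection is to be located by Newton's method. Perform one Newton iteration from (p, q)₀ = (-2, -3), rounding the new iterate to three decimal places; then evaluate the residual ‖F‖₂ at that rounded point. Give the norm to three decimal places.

At (-2, -3): F = (-7.000, -44.000).
Jacobian J = [[-q, -p + 1], [-4·p + 2·q^2, 4·p·q]].
At the point, J = [[3.000, 3.000], [26.000, 24.000]] (det J = -6.000).
Solving J·Δ = −F gives Δ = (-6.000, 8.333).
Then the next iterate is (p, q)₁ = (-8.000, 5.333).
Re-evaluating at (-8.000, 5.333): F = (49.997, -583.05422), so ‖F‖₂ = 585.194.

585.194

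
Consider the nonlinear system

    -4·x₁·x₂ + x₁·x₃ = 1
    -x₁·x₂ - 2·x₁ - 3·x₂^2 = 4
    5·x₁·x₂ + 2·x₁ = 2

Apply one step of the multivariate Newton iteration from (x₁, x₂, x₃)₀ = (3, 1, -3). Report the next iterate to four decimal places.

At (3, 1, -3): F = (-22.0000, -16.0000, 19.0000).
Jacobian J = [[-4·x₂ + x₃, -4·x₁, x₁], [-x₂ - 2, -x₁ - 6·x₂, 0], [5·x₂ + 2, 5·x₁, 0]].
At the point, J = [[-7.0000, -12.0000, 3.0000], [-3.0000, -9.0000, 0.0000], [7.0000, 15.0000, 0.0000]] (det J = 54.0000).
Solving J·Δ = −F gives Δ = (3.8333, -3.0556, 4.0556).
Then the next iterate is (x₁, x₂, x₃)₁ = (6.8333, -2.0556, 1.0556).

(6.8333, -2.0556, 1.0556)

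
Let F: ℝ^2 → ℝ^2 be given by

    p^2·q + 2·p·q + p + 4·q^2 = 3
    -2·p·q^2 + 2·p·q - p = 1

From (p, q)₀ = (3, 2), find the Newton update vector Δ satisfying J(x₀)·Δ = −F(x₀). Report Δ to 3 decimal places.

(-2.199, -0.278)

At (3, 2): F = (46.000, -16.000).
Jacobian J = [[2·p·q + 2·q + 1, p^2 + 2·p + 8·q], [-2·q^2 + 2·q - 1, -4·p·q + 2·p]].
At the point, J = [[17.000, 31.000], [-5.000, -18.000]] (det J = -151.000).
Solving J·Δ = −F gives Δ = (-2.199, -0.278).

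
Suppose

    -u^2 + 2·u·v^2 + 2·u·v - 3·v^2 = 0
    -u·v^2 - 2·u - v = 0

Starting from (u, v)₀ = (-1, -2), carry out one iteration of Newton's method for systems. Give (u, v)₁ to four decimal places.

(-0.2436, -1.3077)

At (-1, -2): F = (-17.0000, 8.0000).
Jacobian J = [[-2·u + 2·v^2 + 2·v, 4·u·v + 2·u - 6·v], [-v^2 - 2, -2·u·v - 1]].
At the point, J = [[6.0000, 18.0000], [-6.0000, -5.0000]] (det J = 78.0000).
Solving J·Δ = −F gives Δ = (0.7564, 0.6923).
Then the next iterate is (u, v)₁ = (-0.2436, -1.3077).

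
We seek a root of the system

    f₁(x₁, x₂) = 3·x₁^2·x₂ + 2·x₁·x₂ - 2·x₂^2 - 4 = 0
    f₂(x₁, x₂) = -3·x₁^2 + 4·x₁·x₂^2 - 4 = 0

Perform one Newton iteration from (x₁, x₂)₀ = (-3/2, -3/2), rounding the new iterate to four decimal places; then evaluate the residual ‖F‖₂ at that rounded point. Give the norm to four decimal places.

9.7587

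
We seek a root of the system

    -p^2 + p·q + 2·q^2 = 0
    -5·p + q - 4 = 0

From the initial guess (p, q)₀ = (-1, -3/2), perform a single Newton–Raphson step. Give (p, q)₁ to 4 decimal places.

(-0.9565, -0.7826)

At (-1, -3/2): F = (5.0000, -0.5000).
Jacobian J = [[-2·p + q, p + 4·q], [-5, 1]].
At the point, J = [[0.5000, -7.0000], [-5.0000, 1.0000]] (det J = -34.5000).
Solving J·Δ = −F gives Δ = (0.0435, 0.7174).
Then the next iterate is (p, q)₁ = (-0.9565, -0.7826).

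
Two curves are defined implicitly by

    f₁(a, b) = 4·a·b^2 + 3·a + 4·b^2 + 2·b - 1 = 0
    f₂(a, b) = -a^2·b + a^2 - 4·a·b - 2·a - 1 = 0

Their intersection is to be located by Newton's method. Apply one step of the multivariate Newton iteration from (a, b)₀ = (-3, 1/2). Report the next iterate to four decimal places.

(-1.0000, 0.0000)

At (-3, 1/2): F = (-11.0000, 15.5000).
Jacobian J = [[4·b^2 + 3, 8·a·b + 8·b + 2], [-2·a·b + 2·a - 4·b - 2, -a^2 - 4·a]].
At the point, J = [[4.0000, -6.0000], [-7.0000, 3.0000]] (det J = -30.0000).
Solving J·Δ = −F gives Δ = (2.0000, -0.5000).
Then the next iterate is (a, b)₁ = (-1.0000, 0.0000).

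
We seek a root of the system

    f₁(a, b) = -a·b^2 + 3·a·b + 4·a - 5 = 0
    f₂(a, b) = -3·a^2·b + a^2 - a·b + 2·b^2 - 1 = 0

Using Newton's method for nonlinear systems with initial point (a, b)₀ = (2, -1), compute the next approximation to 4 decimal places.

(1.4118, -0.5000)

At (2, -1): F = (-5.0000, 19.0000).
Jacobian J = [[-b^2 + 3·b + 4, -2·a·b + 3·a], [-6·a·b + 2·a - b, -3·a^2 - a + 4·b]].
At the point, J = [[0.0000, 10.0000], [17.0000, -18.0000]] (det J = -170.0000).
Solving J·Δ = −F gives Δ = (-0.5882, 0.5000).
Then the next iterate is (a, b)₁ = (1.4118, -0.5000).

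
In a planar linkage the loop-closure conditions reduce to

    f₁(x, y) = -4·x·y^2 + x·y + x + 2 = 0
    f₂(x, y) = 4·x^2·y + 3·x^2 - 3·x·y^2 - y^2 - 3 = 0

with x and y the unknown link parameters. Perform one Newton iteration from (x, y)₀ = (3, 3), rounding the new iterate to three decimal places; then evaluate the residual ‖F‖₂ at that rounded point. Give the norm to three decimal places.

29.421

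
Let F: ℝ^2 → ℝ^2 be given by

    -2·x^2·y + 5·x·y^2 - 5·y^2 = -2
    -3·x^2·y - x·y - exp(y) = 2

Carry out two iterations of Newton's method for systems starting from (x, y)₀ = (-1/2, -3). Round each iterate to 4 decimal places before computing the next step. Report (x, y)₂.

At (-1/2, -3): F = (-64.0000, -1.299787).
Jacobian J = [[-4·x·y + 5·y^2, -2·x^2 + 10·x·y - 10·y], [-6·x·y - y, -3·x^2 - x - exp(y)]].
At the point, J = [[39.0000, 44.5000], [-6.0000, -0.299787]] (det J = 255.308304).
Solving J·Δ = −F gives Δ = (-0.3017, 1.7026).
Then the next iterate is (x, y)₁ = (-0.8017, -1.2974).
Round to (-0.8017, -1.2974) and repeat: F = (-11.495791, -0.811761), J = [[4.255731, 22.089810], [-4.943353, -1.399710]].
Δ = (-0.3295, 0.5839), so (x, y)₂ = (-1.1312, -0.7135).

(-1.1312, -0.7135)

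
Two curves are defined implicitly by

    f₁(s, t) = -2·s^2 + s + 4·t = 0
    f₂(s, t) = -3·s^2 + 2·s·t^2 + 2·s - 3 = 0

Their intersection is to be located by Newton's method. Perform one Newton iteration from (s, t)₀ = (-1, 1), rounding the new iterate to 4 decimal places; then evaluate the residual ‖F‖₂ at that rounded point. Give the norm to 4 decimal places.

At (-1, 1): F = (1.0000, -10.0000).
Jacobian J = [[-4·s + 1, 4], [-6·s + 2·t^2 + 2, 4·s·t]].
At the point, J = [[5.0000, 4.0000], [10.0000, -4.0000]] (det J = -60.0000).
Solving J·Δ = −F gives Δ = (0.6000, -1.0000).
Then the next iterate is (s, t)₁ = (-0.4000, 0.0000).
Re-evaluating at (-0.4000, 0.0000): F = (-0.7200, -4.2800), so ‖F‖₂ = 4.3401.

4.3401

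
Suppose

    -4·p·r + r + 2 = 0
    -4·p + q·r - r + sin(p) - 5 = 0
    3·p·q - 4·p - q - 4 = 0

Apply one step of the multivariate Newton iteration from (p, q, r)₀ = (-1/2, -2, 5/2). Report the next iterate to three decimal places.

At (-1/2, -2, 5/2): F = (9.500, -10.97943, 3.000).
Jacobian J = [[-4·r, 0, -4·p + 1], [cos(p) - 4, r, q - 1], [3·q - 4, 3·p - 1, 0]].
At the point, J = [[-10.000, 0.000, 3.000], [-3.12242, 2.500, -3.000], [-10.000, -2.500, 0.000]] (det J = 173.41813).
Solving J·Δ = −F gives Δ = (0.066, 0.937, -2.947).
Then the next iterate is (p, q, r)₁ = (-0.434, -1.063, -0.447).

(-0.434, -1.063, -0.447)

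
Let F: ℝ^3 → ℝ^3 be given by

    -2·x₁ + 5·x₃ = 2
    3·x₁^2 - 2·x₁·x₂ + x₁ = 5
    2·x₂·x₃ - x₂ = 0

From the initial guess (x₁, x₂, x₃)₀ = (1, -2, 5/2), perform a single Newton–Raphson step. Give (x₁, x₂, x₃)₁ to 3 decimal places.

At (1, -2, 5/2): F = (8.500, 3.000, -8.000).
Jacobian J = [[-2, 0, 5], [6·x₁ - 2·x₂ + 1, -2·x₁, 0], [0, 2·x₃ - 1, 2·x₂]].
At the point, J = [[-2.000, 0.000, 5.000], [11.000, -2.000, 0.000], [0.000, 4.000, -4.000]] (det J = 204.000).
Solving J·Δ = −F gives Δ = (-0.235, 0.206, -1.794).
Then the next iterate is (x₁, x₂, x₃)₁ = (0.765, -1.794, 0.706).

(0.765, -1.794, 0.706)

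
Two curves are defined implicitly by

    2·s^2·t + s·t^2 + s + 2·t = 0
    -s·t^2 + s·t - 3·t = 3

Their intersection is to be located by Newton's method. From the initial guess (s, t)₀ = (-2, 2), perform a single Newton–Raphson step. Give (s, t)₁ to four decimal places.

At (-2, 2): F = (10.0000, -5.0000).
Jacobian J = [[4·s·t + t^2 + 1, 2·s^2 + 2·s·t + 2], [-t^2 + t, -2·s·t + s - 3]].
At the point, J = [[-11.0000, 2.0000], [-2.0000, 3.0000]] (det J = -29.0000).
Solving J·Δ = −F gives Δ = (1.3793, 2.5862).
Then the next iterate is (s, t)₁ = (-0.6207, 4.5862).

(-0.6207, 4.5862)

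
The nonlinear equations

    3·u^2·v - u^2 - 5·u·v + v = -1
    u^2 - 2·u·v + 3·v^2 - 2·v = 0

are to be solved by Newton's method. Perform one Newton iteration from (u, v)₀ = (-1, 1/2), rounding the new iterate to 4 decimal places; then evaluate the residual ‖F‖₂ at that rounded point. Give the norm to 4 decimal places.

0.9878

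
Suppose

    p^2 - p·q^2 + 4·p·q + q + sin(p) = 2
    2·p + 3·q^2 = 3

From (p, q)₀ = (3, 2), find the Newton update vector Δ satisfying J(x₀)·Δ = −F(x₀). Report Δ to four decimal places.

(-2.2493, -0.8751)

At (3, 2): F = (21.141120, 15.0000).
Jacobian J = [[2·p - q^2 + 4·q + cos(p), -2·p·q + 4·p + 1], [2, 6·q]].
At the point, J = [[9.010008, 1.0000], [2.0000, 12.0000]] (det J = 106.120090).
Solving J·Δ = −F gives Δ = (-2.2493, -0.8751).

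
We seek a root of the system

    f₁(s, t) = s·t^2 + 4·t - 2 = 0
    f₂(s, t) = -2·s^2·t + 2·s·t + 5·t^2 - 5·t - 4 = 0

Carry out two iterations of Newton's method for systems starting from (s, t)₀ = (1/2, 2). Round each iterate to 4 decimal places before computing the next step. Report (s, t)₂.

At (1/2, 2): F = (8.0000, 7.0000).
Jacobian J = [[t^2, 2·s·t + 4], [-4·s·t + 2·t, -2·s^2 + 2·s + 10·t - 5]].
At the point, J = [[4.0000, 6.0000], [0.0000, 15.5000]] (det J = 62.0000).
Solving J·Δ = −F gives Δ = (-1.3226, -0.4516).
Then the next iterate is (s, t)₁ = (-0.8226, 1.5484).
Round to (-0.8226, 1.5484) and repeat: F = (2.221381, -4.397229), J = [[2.397543, 1.452572], [8.191655, 7.485458]].
Δ = (-3.8056, 4.7521), so (s, t)₂ = (-4.6282, 6.3005).

(-4.6282, 6.3005)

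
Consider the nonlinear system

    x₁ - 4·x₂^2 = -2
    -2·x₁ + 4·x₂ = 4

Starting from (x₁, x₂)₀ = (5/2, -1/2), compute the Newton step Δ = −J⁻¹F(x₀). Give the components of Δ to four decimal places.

At (5/2, -1/2): F = (3.5000, -11.0000).
Jacobian J = [[1, -8·x₂], [-2, 4]].
At the point, J = [[1.0000, 4.0000], [-2.0000, 4.0000]] (det J = 12.0000).
Solving J·Δ = −F gives Δ = (-4.8333, 0.3333).

(-4.8333, 0.3333)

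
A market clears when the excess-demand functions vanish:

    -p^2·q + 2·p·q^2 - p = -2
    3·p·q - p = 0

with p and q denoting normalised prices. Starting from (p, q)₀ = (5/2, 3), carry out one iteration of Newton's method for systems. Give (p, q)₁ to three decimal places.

(0.889, 2.051)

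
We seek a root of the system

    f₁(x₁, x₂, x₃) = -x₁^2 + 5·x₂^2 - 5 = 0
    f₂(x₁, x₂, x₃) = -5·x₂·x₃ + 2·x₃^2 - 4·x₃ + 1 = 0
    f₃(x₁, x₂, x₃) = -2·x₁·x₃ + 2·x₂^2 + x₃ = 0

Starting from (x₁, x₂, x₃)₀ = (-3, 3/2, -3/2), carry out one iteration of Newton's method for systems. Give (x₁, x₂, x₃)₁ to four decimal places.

(4.9167, -1.4833, -1.4786)

At (-3, 3/2, -3/2): F = (-2.7500, 22.7500, -6.0000).
Jacobian J = [[-2·x₁, 10·x₂, 0], [0, -5·x₃, -5·x₂ + 4·x₃ - 4], [-2·x₃, 4·x₂, -2·x₁ + 1]].
At the point, J = [[6.0000, 15.0000, 0.0000], [0.0000, 7.5000, -17.5000], [3.0000, 6.0000, 7.0000]] (det J = 157.5000).
Solving J·Δ = −F gives Δ = (7.9167, -2.9833, 0.0214).
Then the next iterate is (x₁, x₂, x₃)₁ = (4.9167, -1.4833, -1.4786).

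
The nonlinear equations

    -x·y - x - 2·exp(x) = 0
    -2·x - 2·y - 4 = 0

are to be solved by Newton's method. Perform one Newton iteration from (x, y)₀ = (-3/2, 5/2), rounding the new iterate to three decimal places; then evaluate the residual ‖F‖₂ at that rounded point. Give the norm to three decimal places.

0.169

At (-3/2, 5/2): F = (4.80374, -6.000).
Jacobian J = [[-y - 2·exp(x) - 1, -x], [-2, -2]].
At the point, J = [[-3.94626, 1.500], [-2.000, -2.000]] (det J = 10.89252).
Solving J·Δ = −F gives Δ = (0.056, -3.056).
Then the next iterate is (x, y)₁ = (-1.444, -0.556).
Re-evaluating at (-1.444, -0.556): F = (0.16917, 0.000), so ‖F‖₂ = 0.169.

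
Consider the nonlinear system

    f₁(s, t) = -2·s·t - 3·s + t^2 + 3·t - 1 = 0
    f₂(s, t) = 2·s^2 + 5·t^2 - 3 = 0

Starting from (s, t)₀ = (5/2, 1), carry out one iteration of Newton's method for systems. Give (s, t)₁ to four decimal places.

(0.6000, 1.4500)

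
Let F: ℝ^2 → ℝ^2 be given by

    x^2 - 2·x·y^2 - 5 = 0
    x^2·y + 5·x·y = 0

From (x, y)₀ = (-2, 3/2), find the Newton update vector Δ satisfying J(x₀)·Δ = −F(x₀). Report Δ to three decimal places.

At (-2, 3/2): F = (8.000, -9.000).
Jacobian J = [[2·x - 2·y^2, -4·x·y], [2·x·y + 5·y, x^2 + 5·x]].
At the point, J = [[-8.500, 12.000], [1.500, -6.000]] (det J = 33.000).
Solving J·Δ = −F gives Δ = (-1.818, -1.955).

(-1.818, -1.955)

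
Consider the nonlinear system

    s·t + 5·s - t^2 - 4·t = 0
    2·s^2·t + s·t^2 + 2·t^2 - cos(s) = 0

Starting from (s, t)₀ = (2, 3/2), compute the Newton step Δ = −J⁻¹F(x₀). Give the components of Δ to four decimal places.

(-0.9819, -0.3265)

At (2, 3/2): F = (4.7500, 21.416147).
Jacobian J = [[t + 5, s - 2·t - 4], [4·s·t + t^2 + sin(s), 2·s^2 + 2·s·t + 4·t]].
At the point, J = [[6.5000, -5.0000], [15.159297, 20.0000]] (det J = 205.796487).
Solving J·Δ = −F gives Δ = (-0.9819, -0.3265).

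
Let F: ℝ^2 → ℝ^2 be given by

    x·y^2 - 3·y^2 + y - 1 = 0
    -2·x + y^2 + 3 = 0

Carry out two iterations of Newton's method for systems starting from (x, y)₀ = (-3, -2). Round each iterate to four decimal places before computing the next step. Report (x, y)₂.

(3.7559, -2.1327)

At (-3, -2): F = (-27.0000, 13.0000).
Jacobian J = [[y^2, 2·x·y - 6·y + 1], [-2, 2·y]].
At the point, J = [[4.0000, 25.0000], [-2.0000, -4.0000]] (det J = 34.0000).
Solving J·Δ = −F gives Δ = (6.3824, 0.0588).
Then the next iterate is (x, y)₁ = (3.3824, -1.9412).
Round to (3.3824, -1.9412) and repeat: F = (-1.500218, 0.003457), J = [[3.768257, -0.484630], [-2.0000, -3.8824]].
Δ = (0.3735, -0.1915), so (x, y)₂ = (3.7559, -2.1327).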